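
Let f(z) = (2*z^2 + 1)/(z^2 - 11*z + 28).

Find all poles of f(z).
The singularities of f are the zeros of the denominator. Factoring,
  z^2 - 11*z + 28 = (z - 7)*(z - 4)
so the candidates are z = 7, z = 4.

Check the numerator P(z) = 2*z^2 + 1 at each one:
  P(7) = 99 ≠ 0, so z = 7 is a (simple) pole.
  P(4) = 33 ≠ 0, so z = 4 is a (simple) pole.

Poles of f: {4, 7}

Final answer: {4, 7}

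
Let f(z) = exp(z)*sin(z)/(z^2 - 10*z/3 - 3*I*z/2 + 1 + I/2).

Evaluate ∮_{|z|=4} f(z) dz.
By the residue theorem, ∮_C f(z) dz = 2πi · (sum of the residues of f at the poles inside |z| = 4).

The denominator factors as (z - 3 - 3*I/2)*(z - 1/3), so the singularities of f are simple poles at z = 3 + 3*I/2, z = 1/3.
  |3 + 3*I/2|² = 45/4 < 16 = 4², so this pole is inside the contour.
  |1/3|² = 1/9 < 16 = 4², so this pole is inside the contour.

With P(z) = exp(z)*sin(z) and Q(z) = z^2 - 10*z/3 - 3*I*z/2 + 1 + I/2, each pole is simple, so Res(f, z₀) = P(z₀)/Q'(z₀) with Q'(z) = 2*z - 10/3 - 3*I/2.
  Res(f, 3 + 3*I/2) = P(3 + 3*I/2)/Q'(3 + 3*I/2) = (exp(3 + 3*I/2)*sin(3 + 3*I/2))/(8/3 + 3*I/2) = (96/337 - 54*I/337)*exp(3 + 3*I/2)*sin(3 + 3*I/2)
  Res(f, 1/3) = P(1/3)/Q'(1/3) = (exp(1/3)*sin(1/3))/(-8/3 - 3*I/2) = (-96/337 + 54*I/337)*exp(1/3)*sin(1/3)

Sum of residues inside C: (96/337 - 54*I/337)*exp(3 + 3*I/2)*sin(3 + 3*I/2) + (-96/337 + 54*I/337)*exp(1/3)*sin(1/3)
∮_C f(z) dz = 2πi · ((96/337 - 54*I/337)*exp(3 + 3*I/2)*sin(3 + 3*I/2) + (-96/337 + 54*I/337)*exp(1/3)*sin(1/3)) = pi*(-108/337 - 192*I/337)*exp(1/3)*sin(1/3) + pi*(108/337 + 192*I/337)*exp(3 + 3*I/2)*sin(3 + 3*I/2)

Final answer: pi*(-108/337 - 192*I/337)*exp(1/3)*sin(1/3) + pi*(108/337 + 192*I/337)*exp(3 + 3*I/2)*sin(3 + 3*I/2)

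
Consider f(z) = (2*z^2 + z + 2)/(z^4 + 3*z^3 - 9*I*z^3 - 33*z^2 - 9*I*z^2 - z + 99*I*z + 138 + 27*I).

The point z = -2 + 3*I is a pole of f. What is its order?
Factor the denominator:
  z^4 + 3*z^3 - 9*I*z^3 - 33*z^2 - 9*I*z^2 - z + 99*I*z + 138 + 27*I = (z + 2 - 3*I)^3*(z - 3)

The numerator P(z) = 2*z^2 + z + 2 has P(-2 + 3*I) = -10 - 21*I ≠ 0, so no factor of (z + 2 - 3*I) cancels.
Near z = -2 + 3*I we can therefore write f(z) = g(z)/(z + 2 - 3*I)^3 with g analytic at -2 + 3*I and g(-2 + 3*I) ≠ 0 (g is the numerator divided by the remaining denominator factors).

Hence z = -2 + 3*I is a pole of order 3.

Final answer: 3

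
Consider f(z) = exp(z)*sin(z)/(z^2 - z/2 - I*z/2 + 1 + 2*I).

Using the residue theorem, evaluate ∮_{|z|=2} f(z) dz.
pi*(-10/17 + 6*I/17)*exp(-1/2 + 3*I/2)*sin(1/2 - 3*I/2) + pi*(-10/17 + 6*I/17)*exp(1 - I)*sin(1 - I)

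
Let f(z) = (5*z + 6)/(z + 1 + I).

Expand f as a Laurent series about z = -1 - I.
(1 - 5*I)/(z + 1 + I) + 5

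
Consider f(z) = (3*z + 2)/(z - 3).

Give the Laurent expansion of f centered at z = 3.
Put w = z - (3), i.e. z = w + 3. The denominator is w, so it suffices to rewrite the numerator in powers of w.

P(z) = 3*z + 2
P(w + 3) = 11 + 3*w

Dividing each term by w:
  f = 11/w + 3

Substituting back w = z - 3:
  f(z) = 11/(z - 3) + 3

The series is finite because the numerator is a polynomial; the negative powers form the principal part, and the coefficient of 1/(z - 3) gives Res(f, 3) = 11.

Final answer: 11/(z - 3) + 3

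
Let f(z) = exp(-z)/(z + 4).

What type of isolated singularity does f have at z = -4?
Write f(z) = g(z)/(z + 4) with g(z) = exp(-z).
g is entire and g(-4) = exp(4) ≠ 0, so no factor of (z + 4) cancels: the Laurent expansion of f about z = -4 starts at the power -1, i.e. lim_{z→z₀} (z - z₀) f(z) = exp(4) is finite and nonzero.
So z = -4 is a pole of order 1.

Final answer: pole of order 1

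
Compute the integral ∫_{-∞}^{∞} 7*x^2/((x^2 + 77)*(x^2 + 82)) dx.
Let f(z) = 7*z^2/((z^2 + 77)*(z^2 + 82)). The denominator has no real zeros and deg Q - deg P = 2 ≥ 2, so the integral of f over the upper semicircle |z| = R tends to 0 as R → ∞. Closing the contour in the upper half-plane,
  ∫_{-∞}^{∞} f(x) dx = 2πi · Σ Res(f, z_k)  over the poles with Im z_k > 0.

Zeros of the denominator: z^2 + 82 = 0 gives z = ±sqrt(82)*I; z^2 + 77 = 0 gives z = ±sqrt(77)*I.
Upper half-plane: z = sqrt(77)*I, z = sqrt(82)*I (simple).

Each pole is a simple zero of Q(z) = z^4 + 159*z^2 + 6314, so Res(f, z₀) = P(z₀)/Q'(z₀) with P(z) = 7*z^2, Q'(z) = 4*z^3 + 318*z:
  Res(f, sqrt(77)*I) = (-539)/(10*sqrt(77)*I) = 7*sqrt(77)*I/10
  Res(f, sqrt(82)*I) = (-574)/(-10*sqrt(82)*I) = -7*sqrt(82)*I/10

Sum of residues: 7*I*(-sqrt(82) + sqrt(77))/10
∫_{-∞}^{∞} f(x) dx = 2πi · (7*I*(-sqrt(82) + sqrt(77))/10) = 7*pi*(-sqrt(77) + sqrt(82))/5

Final answer: 7*pi*(-sqrt(77) + sqrt(82))/5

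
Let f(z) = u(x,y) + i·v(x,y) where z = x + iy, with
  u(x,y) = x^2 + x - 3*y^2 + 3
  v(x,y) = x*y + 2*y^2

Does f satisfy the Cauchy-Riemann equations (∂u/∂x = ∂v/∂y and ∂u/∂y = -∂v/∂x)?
∂u/∂x = 2*x + 1
∂v/∂y = x + 4*y
∂u/∂y = -6*y
∂v/∂x = y
∂u/∂x ≠ ∂v/∂y and ∂u/∂y ≠ -∂v/∂x; the Cauchy-Riemann equations are not satisfied, so f is not analytic.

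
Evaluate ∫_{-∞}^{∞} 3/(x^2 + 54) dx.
Let f(z) = 3/(z^2 + 54). The denominator has no real zeros and deg Q - deg P = 2 ≥ 2, so the integral of f over the upper semicircle |z| = R tends to 0 as R → ∞. Closing the contour in the upper half-plane,
  ∫_{-∞}^{∞} f(x) dx = 2πi · Σ Res(f, z_k)  over the poles with Im z_k > 0.

Zeros of the denominator: z^2 + 54 = 0 gives z = ±3*sqrt(6)*I.
Upper half-plane: z = 3*sqrt(6)*I (simple).

Each pole is a simple zero of Q(z) = z^2 + 54, so Res(f, z₀) = P(z₀)/Q'(z₀) with P(z) = 3, Q'(z) = 2*z:
  Res(f, 3*sqrt(6)*I) = (3)/(6*sqrt(6)*I) = -sqrt(6)*I/12

∫_{-∞}^{∞} f(x) dx = 2πi · (-sqrt(6)*I/12) = sqrt(6)*pi/6

Final answer: sqrt(6)*pi/6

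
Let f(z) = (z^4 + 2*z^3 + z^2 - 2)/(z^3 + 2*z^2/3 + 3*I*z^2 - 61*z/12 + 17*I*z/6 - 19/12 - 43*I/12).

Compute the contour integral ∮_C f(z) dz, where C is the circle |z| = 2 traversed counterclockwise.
By the residue theorem, ∮_C f(z) dz = 2πi · (sum of the residues of f at the poles inside |z| = 2).

The denominator factors as (z - 1 + 3*I/2)*(z - 1/3 + I)*(z + 2 + I/2), so the singularities of f are simple poles at z = 1 - 3*I/2, z = 1/3 - I, z = -2 - I/2.
  |1 - 3*I/2|² = 13/4 < 4 = 2², so this pole is inside the contour.
  |1/3 - I|² = 10/9 < 4 = 2², so this pole is inside the contour.
  |-2 - I/2|² = 17/4 > 4 = 2², so this pole is outside the contour.

With P(z) = z^4 + 2*z^3 + z^2 - 2 and Q(z) = z^3 + 2*z^2/3 + 3*I*z^2 - 61*z/12 + 17*I*z/6 - 19/12 - 43*I/12, each pole is simple, so Res(f, z₀) = P(z₀)/Q'(z₀) with Q'(z) = 3*z^2 + 4*z/3 + 6*I*z - 61/12 + 17*I/6.
  Res(f, 1 - 3*I/2) = P(1 - 3*I/2)/Q'(1 - 3*I/2) = (-355/16 + 9*I/4)/(3/2 - 13*I/6) = -10989/2000 - 12873*I/2000
  Res(f, 1/3 - I) = P(1/3 - I)/Q'(1/3 - I) = (-362/81 + 50*I/27)/(-47/36 + 3*I/2) = 100456/46125 + 16664*I/15375

Sum of residues inside C: -489529/147600 - 263351*I/49200
∮_C f(z) dz = 2πi · (-489529/147600 - 263351*I/49200) = pi*(263351/24600 - 489529*I/73800)

Final answer: pi*(263351/24600 - 489529*I/73800)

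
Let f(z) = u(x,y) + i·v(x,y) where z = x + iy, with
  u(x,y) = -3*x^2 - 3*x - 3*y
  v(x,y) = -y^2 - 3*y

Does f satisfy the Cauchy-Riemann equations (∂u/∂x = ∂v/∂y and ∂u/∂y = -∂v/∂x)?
∂u/∂x = -6*x - 3
∂v/∂y = -2*y - 3
∂u/∂y = -3
∂v/∂x = 0
∂u/∂x ≠ ∂v/∂y and ∂u/∂y ≠ -∂v/∂x; the Cauchy-Riemann equations are not satisfied, so f is not analytic.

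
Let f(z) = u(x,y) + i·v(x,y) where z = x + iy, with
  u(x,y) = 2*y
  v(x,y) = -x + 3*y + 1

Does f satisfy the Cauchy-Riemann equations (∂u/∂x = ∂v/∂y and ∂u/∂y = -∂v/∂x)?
∂u/∂x = 0
∂v/∂y = 3
∂u/∂y = 2
∂v/∂x = -1
∂u/∂x ≠ ∂v/∂y and ∂u/∂y ≠ -∂v/∂x; the Cauchy-Riemann equations are not satisfied, so f is not analytic.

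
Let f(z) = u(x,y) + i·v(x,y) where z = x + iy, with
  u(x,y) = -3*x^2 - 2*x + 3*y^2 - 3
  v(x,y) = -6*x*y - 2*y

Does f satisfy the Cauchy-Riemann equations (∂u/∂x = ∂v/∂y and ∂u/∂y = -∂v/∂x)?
∂u/∂x = -6*x - 2
∂v/∂y = -6*x - 2
∂u/∂y = 6*y
∂v/∂x = -6*y
∂u/∂x = ∂v/∂y and ∂u/∂y = -∂v/∂x hold identically; f is analytic.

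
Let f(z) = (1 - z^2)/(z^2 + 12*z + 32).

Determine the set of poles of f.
{-8, -4}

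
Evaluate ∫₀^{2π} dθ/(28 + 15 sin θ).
2*sqrt(559)*pi/559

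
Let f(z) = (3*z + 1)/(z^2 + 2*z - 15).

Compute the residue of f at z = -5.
7/4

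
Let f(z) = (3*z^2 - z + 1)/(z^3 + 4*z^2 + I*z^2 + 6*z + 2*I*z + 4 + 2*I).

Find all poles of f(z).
The singularities of f are the zeros of the denominator. Factoring,
  z^3 + 4*z^2 + I*z^2 + 6*z + 2*I*z + 4 + 2*I = (z + 1 + I)*(z + 1 - I)*(z + 2 + I)
so the candidates are z = -1 - I, z = -1 + I, z = -2 - I.

Check the numerator P(z) = 3*z^2 - z + 1 at each one:
  P(-1 - I) = 2 + 7*I ≠ 0, so z = -1 - I is a (simple) pole.
  P(-1 + I) = 2 - 7*I ≠ 0, so z = -1 + I is a (simple) pole.
  P(-2 - I) = 12 + 13*I ≠ 0, so z = -2 - I is a (simple) pole.

Poles of f: {-2 - I, -1 - I, -1 + I}

Final answer: {-2 - I, -1 - I, -1 + I}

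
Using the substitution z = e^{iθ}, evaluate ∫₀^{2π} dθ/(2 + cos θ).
Let J = ∫₀^{2π} dθ/(2 + cos θ).
Put z = e^{iθ}: then cos θ = (z + 1/z)/2, dθ = dz/(iz), and z runs once counterclockwise around |z| = 1:
  J = ∮_{|z|=1} 1/(2 + (z + 1/z)/2) · dz/(iz) = (2/i) ∮_{|z|=1} dz/(z^2 + 4*z + 1).
The roots of z^2 + 4*z + 1 are z = (-2 ± sqrt(2^2 - 1^2)), with sqrt(3) = sqrt(3); their product is 1, so only z₊ = -2 + sqrt(3) lies inside the unit circle (z₋ = -2 - sqrt(3) lies outside).
z₊ is a simple zero of q(z) = z^2 + 4*z + 1, so Res(1/q, z₊) = 1/q'(z₊) with q'(z) = 2*z + 4; and q'(z₊) = (z₊ - z₋) = 2*sqrt(3).
Therefore J = (2/i) · 2πi · 1/(2*sqrt(3)) = 2*pi/(sqrt(3)) = 2*sqrt(3)*pi/3

Final answer: 2*sqrt(3)*pi/3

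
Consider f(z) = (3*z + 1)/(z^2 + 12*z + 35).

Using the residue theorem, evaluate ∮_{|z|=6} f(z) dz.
By the residue theorem, ∮_C f(z) dz = 2πi · (sum of the residues of f at the poles inside |z| = 6).

The denominator factors as (z + 7)*(z + 5), so the singularities of f are simple poles at z = -7, z = -5.
  |-7|² = 49 > 36 = 6², so this pole is outside the contour.
  |-5|² = 25 < 36 = 6², so this pole is inside the contour.

With P(z) = 3*z + 1 and Q(z) = z^2 + 12*z + 35, each pole is simple, so Res(f, z₀) = P(z₀)/Q'(z₀) with Q'(z) = 2*z + 12.
  Res(f, -5) = P(-5)/Q'(-5) = (-14)/(2) = -7

∮_C f(z) dz = 2πi · (-7) = -14*I*pi

Final answer: -14*I*pi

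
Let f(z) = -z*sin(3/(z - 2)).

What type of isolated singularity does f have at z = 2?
Let u = z - 2. Then
  sin(3/u) = Σ_{k≥0} (-1)^k (3)^(2k+1)/((2k+1)!·u^(2k+1)) = 3/u - 9/(2*u^3) + 81/(40*u^5) + ...
which has infinitely many negative powers of u, so sin(3/(z - 2)) has an essential singularity at z = 2.
The extra factor z is a nonzero polynomial; if the product had at most a pole at z = 2, dividing by that polynomial would leave sin(3/(z - 2)) with at most a pole too — contradiction. (Equivalently, the product's Laurent series still has infinitely many negative powers.)
So the singularity is essential.

Final answer: essential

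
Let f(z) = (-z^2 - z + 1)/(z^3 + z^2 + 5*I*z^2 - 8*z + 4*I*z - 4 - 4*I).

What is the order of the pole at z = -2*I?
2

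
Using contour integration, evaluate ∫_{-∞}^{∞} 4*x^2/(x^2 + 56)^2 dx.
Let f(z) = 4*z^2/(z^2 + 56)^2. The denominator has no real zeros and deg Q - deg P = 2 ≥ 2, so the integral of f over the upper semicircle |z| = R tends to 0 as R → ∞. Closing the contour in the upper half-plane,
  ∫_{-∞}^{∞} f(x) dx = 2πi · Σ Res(f, z_k)  over the poles with Im z_k > 0.

Zeros of the denominator: z^2 + 56 = 0 gives z = ±2*sqrt(14)*I.
Upper half-plane: z = 2*sqrt(14)*I (a pole of order 2).

Write f(z) = g(z)/(z - 2*sqrt(14)*I)^2 with g(z) = 4*z^2/(z + 2*sqrt(14)*I)^2. For a double pole, Res(f, z₀) = g'(z₀):
  g'(z) = 16*sqrt(14)*I*z/(z + 2*sqrt(14)*I)^3
  Res(f, 2*sqrt(14)*I) = g'(2*sqrt(14)*I) = -sqrt(14)*I/28

∫_{-∞}^{∞} f(x) dx = 2πi · (-sqrt(14)*I/28) = sqrt(14)*pi/14

Final answer: sqrt(14)*pi/14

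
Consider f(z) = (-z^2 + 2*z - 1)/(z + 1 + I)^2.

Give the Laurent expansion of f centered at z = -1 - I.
Put w = z - (-1 - I), i.e. z = w - 1 - I. The denominator is w^2, so it suffices to rewrite the numerator in powers of w.

P(z) = -z^2 + 2*z - 1
P(w - 1 - I) = -3 - 4*I + (4 + 2*I)*w - w^2

Dividing each term by w^2:
  f = (-3 - 4*I)/w^2 + (4 + 2*I)/w - 1

Substituting back w = z + 1 + I:
  f(z) = (-3 - 4*I)/(z + 1 + I)^2 + (4 + 2*I)/(z + 1 + I) - 1

The series is finite because the numerator is a polynomial; the negative powers form the principal part, and the coefficient of 1/(z + 1 + I) gives Res(f, -1 - I) = 4 + 2*I.

Final answer: (-3 - 4*I)/(z + 1 + I)^2 + (4 + 2*I)/(z + 1 + I) - 1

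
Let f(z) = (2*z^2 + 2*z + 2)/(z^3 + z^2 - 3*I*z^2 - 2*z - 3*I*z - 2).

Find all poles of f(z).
The singularities of f are the zeros of the denominator. Factoring,
  z^3 + z^2 - 3*I*z^2 - 2*z - 3*I*z - 2 = (z + 1)*(z - I)*(z - 2*I)
so the candidates are z = -1, z = I, z = 2*I.

Check the numerator P(z) = 2*z^2 + 2*z + 2 at each one:
  P(-1) = 2 ≠ 0, so z = -1 is a (simple) pole.
  P(I) = 2*I ≠ 0, so z = I is a (simple) pole.
  P(2*I) = -6 + 4*I ≠ 0, so z = 2*I is a (simple) pole.

Poles of f: {-1, I, 2*I}

Final answer: {-1, I, 2*I}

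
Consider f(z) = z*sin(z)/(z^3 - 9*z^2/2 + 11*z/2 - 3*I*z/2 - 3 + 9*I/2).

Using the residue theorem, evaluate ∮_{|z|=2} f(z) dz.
pi*(64/325 - 252*I/325)*sin(3/2 + I) + pi*(-6/25 - 2*I/25)*sinh(1)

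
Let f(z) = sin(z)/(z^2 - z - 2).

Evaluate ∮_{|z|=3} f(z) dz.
By the residue theorem, ∮_C f(z) dz = 2πi · (sum of the residues of f at the poles inside |z| = 3).

The denominator factors as (z + 1)*(z - 2), so the singularities of f are simple poles at z = -1, z = 2.
  |-1|² = 1 < 9 = 3², so this pole is inside the contour.
  |2|² = 4 < 9 = 3², so this pole is inside the contour.

With P(z) = sin(z) and Q(z) = z^2 - z - 2, each pole is simple, so Res(f, z₀) = P(z₀)/Q'(z₀) with Q'(z) = 2*z - 1.
  Res(f, -1) = P(-1)/Q'(-1) = (-sin(1))/(-3) = sin(1)/3
  Res(f, 2) = P(2)/Q'(2) = (sin(2))/(3) = sin(2)/3

Sum of residues inside C: sin(1)/3 + sin(2)/3
∮_C f(z) dz = 2πi · (sin(1)/3 + sin(2)/3) = 2*I*pi*sin(1)/3 + 2*I*pi*sin(2)/3

Final answer: 2*I*pi*sin(1)/3 + 2*I*pi*sin(2)/3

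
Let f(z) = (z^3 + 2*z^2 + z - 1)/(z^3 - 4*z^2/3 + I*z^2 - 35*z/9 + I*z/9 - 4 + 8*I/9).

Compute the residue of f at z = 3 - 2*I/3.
180976/59595 - 54763*I/59595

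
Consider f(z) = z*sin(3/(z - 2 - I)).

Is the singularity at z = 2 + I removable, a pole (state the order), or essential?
Let u = z - 2 - I. Then
  sin(3/u) = Σ_{k≥0} (-1)^k (3)^(2k+1)/((2k+1)!·u^(2k+1)) = 3/u - 9/(2*u^3) + 81/(40*u^5) + ...
which has infinitely many negative powers of u, so sin(3/(z - 2 - I)) has an essential singularity at z = 2 + I.
The extra factor z is a nonzero polynomial; if the product had at most a pole at z = 2 + I, dividing by that polynomial would leave sin(3/(z - 2 - I)) with at most a pole too — contradiction. (Equivalently, the product's Laurent series still has infinitely many negative powers.)
So the singularity is essential.

Final answer: essential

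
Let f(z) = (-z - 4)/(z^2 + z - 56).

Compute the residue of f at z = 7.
Write f(z) = P(z)/Q(z) with P(z) = -z - 4 and Q(z) = z^2 + z - 56.
The denominator factors as Q(z) = (z - 7)*(z + 8), so z = 7 is a simple zero of Q and P is analytic there; z = 7 is therefore a simple pole and
  Res(f, z₀) = P(z₀)/Q'(z₀).

Q'(z) = 2*z + 1, so Q'(7) = 15.
P(7) = -11.

Res(f, 7) = (-11)/(15) = -11/15

Final answer: -11/15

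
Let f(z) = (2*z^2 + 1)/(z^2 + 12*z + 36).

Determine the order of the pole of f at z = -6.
2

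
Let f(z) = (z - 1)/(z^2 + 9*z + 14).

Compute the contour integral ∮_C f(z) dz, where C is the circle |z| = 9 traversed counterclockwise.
2*I*pi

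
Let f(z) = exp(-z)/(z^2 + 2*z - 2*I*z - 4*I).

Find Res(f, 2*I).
(1/4 - I/4)*exp(-2*I)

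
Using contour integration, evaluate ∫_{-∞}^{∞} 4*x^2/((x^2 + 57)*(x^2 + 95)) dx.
Let f(z) = 4*z^2/((z^2 + 57)*(z^2 + 95)). The denominator has no real zeros and deg Q - deg P = 2 ≥ 2, so the integral of f over the upper semicircle |z| = R tends to 0 as R → ∞. Closing the contour in the upper half-plane,
  ∫_{-∞}^{∞} f(x) dx = 2πi · Σ Res(f, z_k)  over the poles with Im z_k > 0.

Zeros of the denominator: z^2 + 95 = 0 gives z = ±sqrt(95)*I; z^2 + 57 = 0 gives z = ±sqrt(57)*I.
Upper half-plane: z = sqrt(57)*I, z = sqrt(95)*I (simple).

Each pole is a simple zero of Q(z) = z^4 + 152*z^2 + 5415, so Res(f, z₀) = P(z₀)/Q'(z₀) with P(z) = 4*z^2, Q'(z) = 4*z^3 + 304*z:
  Res(f, sqrt(57)*I) = (-228)/(76*sqrt(57)*I) = sqrt(57)*I/19
  Res(f, sqrt(95)*I) = (-380)/(-76*sqrt(95)*I) = -sqrt(95)*I/19

Sum of residues: I*(-sqrt(95) + sqrt(57))/19
∫_{-∞}^{∞} f(x) dx = 2πi · (I*(-sqrt(95) + sqrt(57))/19) = 2*pi*(-sqrt(57) + sqrt(95))/19

Final answer: 2*pi*(-sqrt(57) + sqrt(95))/19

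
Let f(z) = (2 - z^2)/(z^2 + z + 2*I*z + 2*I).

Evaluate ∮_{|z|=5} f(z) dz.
pi*(-4 + 2*I)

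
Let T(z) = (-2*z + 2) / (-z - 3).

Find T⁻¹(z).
Set w = T(z) = (-2*z + 2) / (-z - 3) and solve for z:
  w*(-z - 3) = -2*z + 2
  -3*w + z*(2 - w) - 2 = 0
  z*(2 - w) = 3*w + 2
  z = (-3*w - 2)/(w - 2)
Renaming the variable, T⁻¹(z) = (-3*z - 2)/(z - 2).
(Check: ad - bc = 8 ≠ 0, so T is invertible.)

Final answer: (-3*z - 2)/(z - 2)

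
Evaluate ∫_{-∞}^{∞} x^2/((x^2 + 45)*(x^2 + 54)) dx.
Let f(z) = z^2/((z^2 + 45)*(z^2 + 54)). The denominator has no real zeros and deg Q - deg P = 2 ≥ 2, so the integral of f over the upper semicircle |z| = R tends to 0 as R → ∞. Closing the contour in the upper half-plane,
  ∫_{-∞}^{∞} f(x) dx = 2πi · Σ Res(f, z_k)  over the poles with Im z_k > 0.

Zeros of the denominator: z^2 + 45 = 0 gives z = ±3*sqrt(5)*I; z^2 + 54 = 0 gives z = ±3*sqrt(6)*I.
Upper half-plane: z = 3*sqrt(5)*I, z = 3*sqrt(6)*I (simple).

Each pole is a simple zero of Q(z) = z^4 + 99*z^2 + 2430, so Res(f, z₀) = P(z₀)/Q'(z₀) with P(z) = z^2, Q'(z) = 4*z^3 + 198*z:
  Res(f, 3*sqrt(5)*I) = (-45)/(54*sqrt(5)*I) = sqrt(5)*I/6
  Res(f, 3*sqrt(6)*I) = (-54)/(-54*sqrt(6)*I) = -sqrt(6)*I/6

Sum of residues: I*(-sqrt(6) + sqrt(5))/6
∫_{-∞}^{∞} f(x) dx = 2πi · (I*(-sqrt(6) + sqrt(5))/6) = pi*(-sqrt(5) + sqrt(6))/3

Final answer: pi*(-sqrt(5) + sqrt(6))/3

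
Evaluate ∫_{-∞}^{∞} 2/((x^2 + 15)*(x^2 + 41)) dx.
Let f(z) = 2/((z^2 + 15)*(z^2 + 41)). The denominator has no real zeros and deg Q - deg P = 4 ≥ 2, so the integral of f over the upper semicircle |z| = R tends to 0 as R → ∞. Closing the contour in the upper half-plane,
  ∫_{-∞}^{∞} f(x) dx = 2πi · Σ Res(f, z_k)  over the poles with Im z_k > 0.

Zeros of the denominator: z^2 + 15 = 0 gives z = ±sqrt(15)*I; z^2 + 41 = 0 gives z = ±sqrt(41)*I.
Upper half-plane: z = sqrt(15)*I, z = sqrt(41)*I (simple).

Each pole is a simple zero of Q(z) = z^4 + 56*z^2 + 615, so Res(f, z₀) = P(z₀)/Q'(z₀) with P(z) = 2, Q'(z) = 4*z^3 + 112*z:
  Res(f, sqrt(15)*I) = (2)/(52*sqrt(15)*I) = -sqrt(15)*I/390
  Res(f, sqrt(41)*I) = (2)/(-52*sqrt(41)*I) = sqrt(41)*I/1066

Sum of residues: I*(-sqrt(15)/390 + sqrt(41)/1066)
∫_{-∞}^{∞} f(x) dx = 2πi · (I*(-sqrt(15)/390 + sqrt(41)/1066)) = pi*(-15*sqrt(41) + 41*sqrt(15))/7995

Final answer: pi*(-15*sqrt(41) + 41*sqrt(15))/7995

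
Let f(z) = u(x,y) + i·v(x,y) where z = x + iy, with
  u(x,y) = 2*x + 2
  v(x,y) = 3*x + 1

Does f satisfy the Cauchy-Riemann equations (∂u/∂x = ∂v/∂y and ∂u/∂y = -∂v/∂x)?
∂u/∂x = 2
∂v/∂y = 0
∂u/∂y = 0
∂v/∂x = 3
∂u/∂x ≠ ∂v/∂y and ∂u/∂y ≠ -∂v/∂x; the Cauchy-Riemann equations are not satisfied, so f is not analytic.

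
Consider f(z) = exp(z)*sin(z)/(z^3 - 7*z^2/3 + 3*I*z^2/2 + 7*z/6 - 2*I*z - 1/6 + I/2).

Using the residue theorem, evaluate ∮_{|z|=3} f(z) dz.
By the residue theorem, ∮_C f(z) dz = 2πi · (sum of the residues of f at the poles inside |z| = 3).

The denominator factors as (z - 1/3)*(z - 1 + I/2)*(z - 1 + I), so the singularities of f are simple poles at z = 1/3, z = 1 - I/2, z = 1 - I.
  |1/3|² = 1/9 < 9 = 3², so this pole is inside the contour.
  |1 - I/2|² = 5/4 < 9 = 3², so this pole is inside the contour.
  |1 - I|² = 2 < 9 = 3², so this pole is inside the contour.

With P(z) = exp(z)*sin(z) and Q(z) = z^3 - 7*z^2/3 + 3*I*z^2/2 + 7*z/6 - 2*I*z - 1/6 + I/2, each pole is simple, so Res(f, z₀) = P(z₀)/Q'(z₀) with Q'(z) = 3*z^2 - 14*z/3 + 3*I*z + 7/6 - 2*I.
  Res(f, 1/3) = P(1/3)/Q'(1/3) = (exp(1/3)*sin(1/3))/(-1/18 - I) = (-18/325 + 324*I/325)*exp(1/3)*sin(1/3)
  Res(f, 1 - I/2) = P(1 - I/2)/Q'(1 - I/2) = (exp(1 - I/2)*sin(1 - I/2))/(1/4 + I/3) = (36/25 - 48*I/25)*exp(1 - I/2)*sin(1 - I/2)
  Res(f, 1 - I) = P(1 - I)/Q'(1 - I) = (exp(1 - I)*sin(1 - I))/(-1/2 - I/3) = (-18/13 + 12*I/13)*exp(1 - I)*sin(1 - I)

Sum of residues inside C: (36/25 - 48*I/25)*exp(1 - I/2)*sin(1 - I/2) + (-18/325 + 324*I/325)*exp(1/3)*sin(1/3) + (-18/13 + 12*I/13)*exp(1 - I)*sin(1 - I)
∮_C f(z) dz = 2πi · ((36/25 - 48*I/25)*exp(1 - I/2)*sin(1 - I/2) + (-18/325 + 324*I/325)*exp(1/3)*sin(1/3) + (-18/13 + 12*I/13)*exp(1 - I)*sin(1 - I)) = pi*(96/25 + 72*I/25)*exp(1 - I/2)*sin(1 - I/2) + pi*(-648/325 - 36*I/325)*exp(1/3)*sin(1/3) + pi*(-24/13 - 36*I/13)*exp(1 - I)*sin(1 - I)

Final answer: pi*(96/25 + 72*I/25)*exp(1 - I/2)*sin(1 - I/2) + pi*(-648/325 - 36*I/325)*exp(1/3)*sin(1/3) + pi*(-24/13 - 36*I/13)*exp(1 - I)*sin(1 - I)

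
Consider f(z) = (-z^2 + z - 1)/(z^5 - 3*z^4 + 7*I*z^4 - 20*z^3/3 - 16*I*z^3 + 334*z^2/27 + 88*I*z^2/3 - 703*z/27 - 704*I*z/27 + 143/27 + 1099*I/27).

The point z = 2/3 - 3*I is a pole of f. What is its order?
Factor the denominator:
  z^5 - 3*z^4 + 7*I*z^4 - 20*z^3/3 - 16*I*z^3 + 334*z^2/27 + 88*I*z^2/3 - 703*z/27 - 704*I*z/27 + 143/27 + 1099*I/27 = (z - 2/3 + 3*I)^3*(z - I)*(z - 1 - I)

The numerator P(z) = -z^2 + z - 1 has P(2/3 - 3*I) = 74/9 + I ≠ 0, so no factor of (z - 2/3 + 3*I) cancels.
Near z = 2/3 - 3*I we can therefore write f(z) = g(z)/(z - 2/3 + 3*I)^3 with g analytic at 2/3 - 3*I and g(2/3 - 3*I) ≠ 0 (g is the numerator divided by the remaining denominator factors).

Hence z = 2/3 - 3*I is a pole of order 3.

Final answer: 3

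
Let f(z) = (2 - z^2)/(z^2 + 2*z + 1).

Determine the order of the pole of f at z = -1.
2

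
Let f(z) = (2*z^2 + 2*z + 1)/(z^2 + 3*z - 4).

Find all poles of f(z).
{-4, 1}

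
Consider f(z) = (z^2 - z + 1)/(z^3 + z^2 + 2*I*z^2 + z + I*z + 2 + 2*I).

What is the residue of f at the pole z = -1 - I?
Write f(z) = P(z)/Q(z) with P(z) = z^2 - z + 1 and Q(z) = z^3 + z^2 + 2*I*z^2 + z + I*z + 2 + 2*I.
The denominator factors as Q(z) = (z + 1 + I)*(z + 2*I)*(z - I), so z = -1 - I is a simple zero of Q and P is analytic there; z = -1 - I is therefore a simple pole and
  Res(f, z₀) = P(z₀)/Q'(z₀).

Q'(z) = 3*z^2 + 2*z + 4*I*z + 1 + I, so Q'(-1 - I) = 3 + I.
P(-1 - I) = 2 + 3*I.

Res(f, -1 - I) = (2 + 3*I)/(3 + I) = 9/10 + 7*I/10

Final answer: 9/10 + 7*I/10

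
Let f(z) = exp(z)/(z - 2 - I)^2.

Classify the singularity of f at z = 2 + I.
Write f(z) = g(z)/(z - 2 - I)^2 with g(z) = exp(z).
g is entire and g(2 + I) = exp(2 + I) ≠ 0, so no factor of (z - 2 - I) cancels: the Laurent expansion of f about z = 2 + I starts at the power -2, i.e. lim_{z→z₀} (z - z₀)^2 f(z) = exp(2 + I) is finite and nonzero.
So z = 2 + I is a pole of order 2.

Final answer: pole of order 2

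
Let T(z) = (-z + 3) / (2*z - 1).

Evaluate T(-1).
Substitute z = -1:
  numerator:   -(-1) + 3 = 4
  denominator: 2*(-1) - 1 = -3
T(-1) = (4)/(-3) = -4/3

Final answer: -4/3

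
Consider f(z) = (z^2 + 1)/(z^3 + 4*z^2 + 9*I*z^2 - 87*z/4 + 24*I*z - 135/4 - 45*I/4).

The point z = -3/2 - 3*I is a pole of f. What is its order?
2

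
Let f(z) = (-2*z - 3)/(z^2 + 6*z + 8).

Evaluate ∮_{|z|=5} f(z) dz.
-4*I*pi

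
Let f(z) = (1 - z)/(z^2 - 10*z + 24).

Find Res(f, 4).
Write f(z) = P(z)/Q(z) with P(z) = 1 - z and Q(z) = z^2 - 10*z + 24.
The denominator factors as Q(z) = (z - 6)*(z - 4), so z = 4 is a simple zero of Q and P is analytic there; z = 4 is therefore a simple pole and
  Res(f, z₀) = P(z₀)/Q'(z₀).

Q'(z) = 2*z - 10, so Q'(4) = -2.
P(4) = -3.

Res(f, 4) = (-3)/(-2) = 3/2

Final answer: 3/2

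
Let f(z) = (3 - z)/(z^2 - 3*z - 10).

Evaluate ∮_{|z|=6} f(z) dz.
By the residue theorem, ∮_C f(z) dz = 2πi · (sum of the residues of f at the poles inside |z| = 6).

The denominator factors as (z + 2)*(z - 5), so the singularities of f are simple poles at z = -2, z = 5.
  |-2|² = 4 < 36 = 6², so this pole is inside the contour.
  |5|² = 25 < 36 = 6², so this pole is inside the contour.

With P(z) = 3 - z and Q(z) = z^2 - 3*z - 10, each pole is simple, so Res(f, z₀) = P(z₀)/Q'(z₀) with Q'(z) = 2*z - 3.
  Res(f, -2) = P(-2)/Q'(-2) = (5)/(-7) = -5/7
  Res(f, 5) = P(5)/Q'(5) = (-2)/(7) = -2/7

Sum of residues inside C: -1
∮_C f(z) dz = 2πi · (-1) = -2*I*pi

Final answer: -2*I*pi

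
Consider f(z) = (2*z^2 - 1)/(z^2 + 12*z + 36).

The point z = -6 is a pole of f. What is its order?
2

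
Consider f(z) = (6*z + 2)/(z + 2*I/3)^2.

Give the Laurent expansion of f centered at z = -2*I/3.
(2 - 4*I)/(z + 2*I/3)^2 + 6/(z + 2*I/3)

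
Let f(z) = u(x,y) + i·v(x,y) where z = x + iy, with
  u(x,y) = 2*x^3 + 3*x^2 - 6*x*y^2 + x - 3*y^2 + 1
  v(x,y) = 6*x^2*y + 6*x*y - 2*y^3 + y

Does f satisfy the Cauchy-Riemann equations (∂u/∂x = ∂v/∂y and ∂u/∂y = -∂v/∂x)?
∂u/∂x = 6*x^2 + 6*x - 6*y^2 + 1
∂v/∂y = 6*x^2 + 6*x - 6*y^2 + 1
∂u/∂y = -12*x*y - 6*y
∂v/∂x = 12*x*y + 6*y
∂u/∂x = ∂v/∂y and ∂u/∂y = -∂v/∂x hold identically; f is analytic.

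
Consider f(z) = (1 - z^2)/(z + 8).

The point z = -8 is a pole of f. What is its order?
Factor the denominator:
  z + 8 = (z + 8)

The numerator P(z) = 1 - z^2 has P(-8) = -63 ≠ 0, so no factor of (z + 8) cancels.
Near z = -8 we can therefore write f(z) = g(z)/(z + 8) with g analytic at -8 and g(-8) ≠ 0 (g is just the numerator).

Hence z = -8 is a pole of order 1.

Final answer: 1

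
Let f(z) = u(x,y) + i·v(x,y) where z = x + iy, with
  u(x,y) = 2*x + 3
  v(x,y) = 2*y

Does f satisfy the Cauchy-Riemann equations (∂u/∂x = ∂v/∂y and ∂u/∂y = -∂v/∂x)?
∂u/∂x = 2
∂v/∂y = 2
∂u/∂y = 0
∂v/∂x = 0
∂u/∂x = ∂v/∂y and ∂u/∂y = -∂v/∂x hold identically; f is analytic.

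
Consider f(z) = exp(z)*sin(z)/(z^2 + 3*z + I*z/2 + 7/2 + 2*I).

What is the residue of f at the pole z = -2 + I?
Write f(z) = P(z)/Q(z) with P(z) = exp(z)*sin(z) and Q(z) = z^2 + 3*z + I*z/2 + 7/2 + 2*I.
The denominator factors as Q(z) = (z + 1 + 3*I/2)*(z + 2 - I), so z = -2 + I is a simple zero of Q and P is analytic there; z = -2 + I is therefore a simple pole and
  Res(f, z₀) = P(z₀)/Q'(z₀).

Q'(z) = 2*z + 3 + I/2, so Q'(-2 + I) = -1 + 5*I/2.
P(-2 + I) = -exp(-2 + I)*sin(2 - I).

Res(f, -2 + I) = (-exp(-2 + I)*sin(2 - I))/(-1 + 5*I/2) = (4/29 + 10*I/29)*exp(-2 + I)*sin(2 - I)

Final answer: (4/29 + 10*I/29)*exp(-2 + I)*sin(2 - I)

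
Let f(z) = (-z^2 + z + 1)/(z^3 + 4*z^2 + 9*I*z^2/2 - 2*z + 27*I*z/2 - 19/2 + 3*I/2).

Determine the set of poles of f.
{-3 - I/2, -1 - 3*I, -I}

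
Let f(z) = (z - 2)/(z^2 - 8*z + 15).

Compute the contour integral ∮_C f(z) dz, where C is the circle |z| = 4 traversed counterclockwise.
By the residue theorem, ∮_C f(z) dz = 2πi · (sum of the residues of f at the poles inside |z| = 4).

The denominator factors as (z - 3)*(z - 5), so the singularities of f are simple poles at z = 3, z = 5.
  |3|² = 9 < 16 = 4², so this pole is inside the contour.
  |5|² = 25 > 16 = 4², so this pole is outside the contour.

With P(z) = z - 2 and Q(z) = z^2 - 8*z + 15, each pole is simple, so Res(f, z₀) = P(z₀)/Q'(z₀) with Q'(z) = 2*z - 8.
  Res(f, 3) = P(3)/Q'(3) = (1)/(-2) = -1/2

∮_C f(z) dz = 2πi · (-1/2) = -I*pi

Final answer: -I*pi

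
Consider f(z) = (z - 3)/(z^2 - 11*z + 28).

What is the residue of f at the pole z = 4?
Write f(z) = P(z)/Q(z) with P(z) = z - 3 and Q(z) = z^2 - 11*z + 28.
The denominator factors as Q(z) = (z - 4)*(z - 7), so z = 4 is a simple zero of Q and P is analytic there; z = 4 is therefore a simple pole and
  Res(f, z₀) = P(z₀)/Q'(z₀).

Q'(z) = 2*z - 11, so Q'(4) = -3.
P(4) = 1.

Res(f, 4) = (1)/(-3) = -1/3

Final answer: -1/3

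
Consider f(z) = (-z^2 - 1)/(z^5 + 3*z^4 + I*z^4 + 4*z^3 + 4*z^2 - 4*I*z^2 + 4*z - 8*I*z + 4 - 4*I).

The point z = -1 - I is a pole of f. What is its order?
Factor the denominator:
  z^5 + 3*z^4 + I*z^4 + 4*z^3 + 4*z^2 - 4*I*z^2 + 4*z - 8*I*z + 4 - 4*I = (z + 1 + I)^3*(z + 1 - I)*(z - 1 - I)

The numerator P(z) = -z^2 - 1 has P(-1 - I) = -1 - 2*I ≠ 0, so no factor of (z + 1 + I) cancels.
Near z = -1 - I we can therefore write f(z) = g(z)/(z + 1 + I)^3 with g analytic at -1 - I and g(-1 - I) ≠ 0 (g is the numerator divided by the remaining denominator factors).

Hence z = -1 - I is a pole of order 3.

Final answer: 3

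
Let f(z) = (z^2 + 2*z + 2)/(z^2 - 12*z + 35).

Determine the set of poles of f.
The singularities of f are the zeros of the denominator. Factoring,
  z^2 - 12*z + 35 = (z - 7)*(z - 5)
so the candidates are z = 7, z = 5.

Check the numerator P(z) = z^2 + 2*z + 2 at each one:
  P(7) = 65 ≠ 0, so z = 7 is a (simple) pole.
  P(5) = 37 ≠ 0, so z = 5 is a (simple) pole.

Poles of f: {5, 7}

Final answer: {5, 7}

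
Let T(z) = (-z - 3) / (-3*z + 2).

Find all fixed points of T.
T(z) = z means -z - 3 = z*(-3*z + 2), i.e.
  -3*z^2 + 3*z + 3 = 0.
Discriminant: (3)^2 - 4*(-3)*(3) = 45, so the roots are real.
  z = (-3 ± sqrt(45))/(2*(-3))
Fixed points: {1/2 - sqrt(5)/2, 1/2 + sqrt(5)/2}

Final answer: {1/2 - sqrt(5)/2, 1/2 + sqrt(5)/2}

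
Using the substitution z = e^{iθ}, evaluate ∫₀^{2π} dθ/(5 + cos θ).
Let J = ∫₀^{2π} dθ/(5 + cos θ).
Put z = e^{iθ}: then cos θ = (z + 1/z)/2, dθ = dz/(iz), and z runs once counterclockwise around |z| = 1:
  J = ∮_{|z|=1} 1/(5 + (z + 1/z)/2) · dz/(iz) = (2/i) ∮_{|z|=1} dz/(z^2 + 10*z + 1).
The roots of z^2 + 10*z + 1 are z = (-5 ± sqrt(5^2 - 1^2)), with sqrt(24) = 2*sqrt(6); their product is 1, so only z₊ = -5 + 2*sqrt(6) lies inside the unit circle (z₋ = -5 - 2*sqrt(6) lies outside).
z₊ is a simple zero of q(z) = z^2 + 10*z + 1, so Res(1/q, z₊) = 1/q'(z₊) with q'(z) = 2*z + 10; and q'(z₊) = (z₊ - z₋) = 4*sqrt(6).
Therefore J = (2/i) · 2πi · 1/(4*sqrt(6)) = 2*pi/(2*sqrt(6)) = sqrt(6)*pi/6

Final answer: sqrt(6)*pi/6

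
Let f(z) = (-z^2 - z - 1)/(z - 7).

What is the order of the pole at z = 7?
Factor the denominator:
  z - 7 = (z - 7)

The numerator P(z) = -z^2 - z - 1 has P(7) = -57 ≠ 0, so no factor of (z - 7) cancels.
Near z = 7 we can therefore write f(z) = g(z)/(z - 7) with g analytic at 7 and g(7) ≠ 0 (g is just the numerator).

Hence z = 7 is a pole of order 1.

Final answer: 1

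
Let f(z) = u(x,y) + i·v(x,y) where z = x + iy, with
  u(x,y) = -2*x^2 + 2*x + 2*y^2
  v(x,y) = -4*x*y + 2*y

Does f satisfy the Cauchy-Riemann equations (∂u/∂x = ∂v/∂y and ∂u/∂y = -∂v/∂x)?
∂u/∂x = 2 - 4*x
∂v/∂y = 2 - 4*x
∂u/∂y = 4*y
∂v/∂x = -4*y
∂u/∂x = ∂v/∂y and ∂u/∂y = -∂v/∂x hold identically; f is analytic.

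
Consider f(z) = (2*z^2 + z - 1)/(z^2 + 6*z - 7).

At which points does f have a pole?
The singularities of f are the zeros of the denominator. Factoring,
  z^2 + 6*z - 7 = (z + 7)*(z - 1)
so the candidates are z = -7, z = 1.

Check the numerator P(z) = 2*z^2 + z - 1 at each one:
  P(-7) = 90 ≠ 0, so z = -7 is a (simple) pole.
  P(1) = 2 ≠ 0, so z = 1 is a (simple) pole.

Poles of f: {-7, 1}

Final answer: {-7, 1}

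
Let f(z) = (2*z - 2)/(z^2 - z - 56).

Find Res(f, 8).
14/15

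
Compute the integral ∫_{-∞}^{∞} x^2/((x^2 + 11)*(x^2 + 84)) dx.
Let f(z) = z^2/((z^2 + 11)*(z^2 + 84)). The denominator has no real zeros and deg Q - deg P = 2 ≥ 2, so the integral of f over the upper semicircle |z| = R tends to 0 as R → ∞. Closing the contour in the upper half-plane,
  ∫_{-∞}^{∞} f(x) dx = 2πi · Σ Res(f, z_k)  over the poles with Im z_k > 0.

Zeros of the denominator: z^2 + 84 = 0 gives z = ±2*sqrt(21)*I; z^2 + 11 = 0 gives z = ±sqrt(11)*I.
Upper half-plane: z = sqrt(11)*I, z = 2*sqrt(21)*I (simple).

Each pole is a simple zero of Q(z) = z^4 + 95*z^2 + 924, so Res(f, z₀) = P(z₀)/Q'(z₀) with P(z) = z^2, Q'(z) = 4*z^3 + 190*z:
  Res(f, sqrt(11)*I) = (-11)/(146*sqrt(11)*I) = sqrt(11)*I/146
  Res(f, 2*sqrt(21)*I) = (-84)/(-292*sqrt(21)*I) = -sqrt(21)*I/73

Sum of residues: I*(-2*sqrt(21) + sqrt(11))/146
∫_{-∞}^{∞} f(x) dx = 2πi · (I*(-2*sqrt(21) + sqrt(11))/146) = pi*(-sqrt(11) + 2*sqrt(21))/73

Final answer: pi*(-sqrt(11) + 2*sqrt(21))/73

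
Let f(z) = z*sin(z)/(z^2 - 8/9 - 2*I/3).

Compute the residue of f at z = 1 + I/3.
Write f(z) = P(z)/Q(z) with P(z) = z*sin(z) and Q(z) = z^2 - 8/9 - 2*I/3.
The denominator factors as Q(z) = (z - 1 - I/3)*(z + 1 + I/3), so z = 1 + I/3 is a simple zero of Q and P is analytic there; z = 1 + I/3 is therefore a simple pole and
  Res(f, z₀) = P(z₀)/Q'(z₀).

Q'(z) = 2*z, so Q'(1 + I/3) = 2 + 2*I/3.
P(1 + I/3) = (1 + I/3)*sin(1 + I/3).

Res(f, 1 + I/3) = ((1 + I/3)*sin(1 + I/3))/(2 + 2*I/3) = sin(1 + I/3)/2

Final answer: sin(1 + I/3)/2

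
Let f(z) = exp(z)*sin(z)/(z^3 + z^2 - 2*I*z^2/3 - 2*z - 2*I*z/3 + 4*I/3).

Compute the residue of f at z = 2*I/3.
Write f(z) = P(z)/Q(z) with P(z) = exp(z)*sin(z) and Q(z) = z^3 + z^2 - 2*I*z^2/3 - 2*z - 2*I*z/3 + 4*I/3.
The denominator factors as Q(z) = (z - 2*I/3)*(z + 2)*(z - 1), so z = 2*I/3 is a simple zero of Q and P is analytic there; z = 2*I/3 is therefore a simple pole and
  Res(f, z₀) = P(z₀)/Q'(z₀).

Q'(z) = 3*z^2 + 2*z - 4*I*z/3 - 2 - 2*I/3, so Q'(2*I/3) = -22/9 + 2*I/3.
P(2*I/3) = I*exp(2*I/3)*sinh(2/3).

Res(f, 2*I/3) = (I*exp(2*I/3)*sinh(2/3))/(-22/9 + 2*I/3) = (27/260 - 99*I/260)*exp(2*I/3)*sinh(2/3)

Final answer: (27/260 - 99*I/260)*exp(2*I/3)*sinh(2/3)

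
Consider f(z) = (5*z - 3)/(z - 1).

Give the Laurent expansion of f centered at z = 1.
2/(z - 1) + 5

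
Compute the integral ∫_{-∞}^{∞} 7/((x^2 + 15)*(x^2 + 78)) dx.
Let f(z) = 7/((z^2 + 15)*(z^2 + 78)). The denominator has no real zeros and deg Q - deg P = 4 ≥ 2, so the integral of f over the upper semicircle |z| = R tends to 0 as R → ∞. Closing the contour in the upper half-plane,
  ∫_{-∞}^{∞} f(x) dx = 2πi · Σ Res(f, z_k)  over the poles with Im z_k > 0.

Zeros of the denominator: z^2 + 15 = 0 gives z = ±sqrt(15)*I; z^2 + 78 = 0 gives z = ±sqrt(78)*I.
Upper half-plane: z = sqrt(15)*I, z = sqrt(78)*I (simple).

Each pole is a simple zero of Q(z) = z^4 + 93*z^2 + 1170, so Res(f, z₀) = P(z₀)/Q'(z₀) with P(z) = 7, Q'(z) = 4*z^3 + 186*z:
  Res(f, sqrt(15)*I) = (7)/(126*sqrt(15)*I) = -sqrt(15)*I/270
  Res(f, sqrt(78)*I) = (7)/(-126*sqrt(78)*I) = sqrt(78)*I/1404

Sum of residues: I*(-sqrt(15)/270 + sqrt(78)/1404)
∫_{-∞}^{∞} f(x) dx = 2πi · (I*(-sqrt(15)/270 + sqrt(78)/1404)) = pi*(-5*sqrt(78) + 26*sqrt(15))/3510

Final answer: pi*(-5*sqrt(78) + 26*sqrt(15))/3510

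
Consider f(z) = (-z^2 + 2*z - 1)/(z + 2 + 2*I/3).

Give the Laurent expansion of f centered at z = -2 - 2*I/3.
Put w = z - (-2 - 2*I/3), i.e. z = w - 2 - 2*I/3. The denominator is w, so it suffices to rewrite the numerator in powers of w.

P(z) = -z^2 + 2*z - 1
P(w - 2 - 2*I/3) = -77/9 - 4*I + (6 + 4*I/3)*w - w^2

Dividing each term by w:
  f = (-77/9 - 4*I)/w + 6 + 4*I/3 - w

Substituting back w = z + 2 + 2*I/3:
  f(z) = (-77/9 - 4*I)/(z + 2 + 2*I/3) + 6 + 4*I/3 - (z + 2 + 2*I/3)

The series is finite because the numerator is a polynomial; the negative powers form the principal part, and the coefficient of 1/(z + 2 + 2*I/3) gives Res(f, -2 - 2*I/3) = -77/9 - 4*I.

Final answer: (-77/9 - 4*I)/(z + 2 + 2*I/3) + 6 + 4*I/3 - (z + 2 + 2*I/3)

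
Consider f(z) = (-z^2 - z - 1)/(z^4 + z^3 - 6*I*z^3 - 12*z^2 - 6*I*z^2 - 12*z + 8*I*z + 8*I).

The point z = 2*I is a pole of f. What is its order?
3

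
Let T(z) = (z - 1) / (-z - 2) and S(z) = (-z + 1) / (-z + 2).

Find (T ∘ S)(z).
(T ∘ S)(z) = T(S(z)) = ((1)*S(z) + (-1))/((-1)*S(z) + (-2)). Multiply numerator and denominator by -z + 2:
  numerator:   (1)*(-z + 1) + (-1)*(-z + 2) = -1
  denominator: (-1)*(-z + 1) + (-2)*(-z + 2) = 3*z - 5
(T ∘ S)(z) = -1/(3*z - 5)

Final answer: -1/(3*z - 5)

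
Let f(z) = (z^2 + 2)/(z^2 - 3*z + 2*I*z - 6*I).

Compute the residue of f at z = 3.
33/13 - 22*I/13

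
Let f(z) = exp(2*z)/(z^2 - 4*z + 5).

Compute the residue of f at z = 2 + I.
Write f(z) = P(z)/Q(z) with P(z) = exp(2*z) and Q(z) = z^2 - 4*z + 5.
The denominator factors as Q(z) = (z - 2 + I)*(z - 2 - I), so z = 2 + I is a simple zero of Q and P is analytic there; z = 2 + I is therefore a simple pole and
  Res(f, z₀) = P(z₀)/Q'(z₀).

Q'(z) = 2*z - 4, so Q'(2 + I) = 2*I.
P(2 + I) = exp(4 + 2*I).

Res(f, 2 + I) = (exp(4 + 2*I))/(2*I) = -I*exp(4 + 2*I)/2

Final answer: -I*exp(4 + 2*I)/2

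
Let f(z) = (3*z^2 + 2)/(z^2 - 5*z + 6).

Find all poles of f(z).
{2, 3}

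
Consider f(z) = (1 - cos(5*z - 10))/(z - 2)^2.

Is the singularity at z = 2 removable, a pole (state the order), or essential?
removable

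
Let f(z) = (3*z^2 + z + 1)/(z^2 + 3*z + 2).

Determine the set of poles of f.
The singularities of f are the zeros of the denominator. Factoring,
  z^2 + 3*z + 2 = (z + 1)*(z + 2)
so the candidates are z = -1, z = -2.

Check the numerator P(z) = 3*z^2 + z + 1 at each one:
  P(-1) = 3 ≠ 0, so z = -1 is a (simple) pole.
  P(-2) = 11 ≠ 0, so z = -2 is a (simple) pole.

Poles of f: {-2, -1}

Final answer: {-2, -1}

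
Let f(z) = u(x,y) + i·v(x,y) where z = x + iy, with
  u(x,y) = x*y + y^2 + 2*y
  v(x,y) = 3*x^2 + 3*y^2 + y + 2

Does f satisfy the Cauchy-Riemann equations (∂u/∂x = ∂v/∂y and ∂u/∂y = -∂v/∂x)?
∂u/∂x = y
∂v/∂y = 6*y + 1
∂u/∂y = x + 2*y + 2
∂v/∂x = 6*x
∂u/∂x ≠ ∂v/∂y and ∂u/∂y ≠ -∂v/∂x; the Cauchy-Riemann equations are not satisfied, so f is not analytic.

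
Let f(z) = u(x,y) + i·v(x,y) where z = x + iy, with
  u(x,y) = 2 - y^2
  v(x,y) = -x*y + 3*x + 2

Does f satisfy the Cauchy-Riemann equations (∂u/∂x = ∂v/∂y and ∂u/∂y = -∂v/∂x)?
∂u/∂x = 0
∂v/∂y = -x
∂u/∂y = -2*y
∂v/∂x = 3 - y
∂u/∂x ≠ ∂v/∂y and ∂u/∂y ≠ -∂v/∂x; the Cauchy-Riemann equations are not satisfied, so f is not analytic.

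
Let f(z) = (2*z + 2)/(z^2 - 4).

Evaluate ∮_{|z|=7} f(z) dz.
By the residue theorem, ∮_C f(z) dz = 2πi · (sum of the residues of f at the poles inside |z| = 7).

The denominator factors as (z - 2)*(z + 2), so the singularities of f are simple poles at z = 2, z = -2.
  |2|² = 4 < 49 = 7², so this pole is inside the contour.
  |-2|² = 4 < 49 = 7², so this pole is inside the contour.

With P(z) = 2*z + 2 and Q(z) = z^2 - 4, each pole is simple, so Res(f, z₀) = P(z₀)/Q'(z₀) with Q'(z) = 2*z.
  Res(f, 2) = P(2)/Q'(2) = (6)/(4) = 3/2
  Res(f, -2) = P(-2)/Q'(-2) = (-2)/(-4) = 1/2

Sum of residues inside C: 2
∮_C f(z) dz = 2πi · (2) = 4*I*pi

Final answer: 4*I*pi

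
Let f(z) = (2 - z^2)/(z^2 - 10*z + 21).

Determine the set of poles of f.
The singularities of f are the zeros of the denominator. Factoring,
  z^2 - 10*z + 21 = (z - 3)*(z - 7)
so the candidates are z = 3, z = 7.

Check the numerator P(z) = 2 - z^2 at each one:
  P(3) = -7 ≠ 0, so z = 3 is a (simple) pole.
  P(7) = -47 ≠ 0, so z = 7 is a (simple) pole.

Poles of f: {3, 7}

Final answer: {3, 7}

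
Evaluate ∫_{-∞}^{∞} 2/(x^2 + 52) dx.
sqrt(13)*pi/13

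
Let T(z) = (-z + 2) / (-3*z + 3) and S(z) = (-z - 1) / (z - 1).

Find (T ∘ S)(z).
(T ∘ S)(z) = T(S(z)) = ((-1)*S(z) + (2))/((-3)*S(z) + (3)). Multiply numerator and denominator by z - 1:
  numerator:   (-1)*(-z - 1) + (2)*(z - 1) = 3*z - 1
  denominator: (-3)*(-z - 1) + (3)*(z - 1) = 6*z
(T ∘ S)(z) = (3*z - 1)/(6*z)

Final answer: (3*z - 1)/(6*z)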